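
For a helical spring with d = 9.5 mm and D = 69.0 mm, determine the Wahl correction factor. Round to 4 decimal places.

C = D/d = 69.0/9.5 = 7.2632
K_W = (4C−1)/(4C−4) + 0.615/C = 28.053/25.053 + 0.0847 = 1.2044

1.2044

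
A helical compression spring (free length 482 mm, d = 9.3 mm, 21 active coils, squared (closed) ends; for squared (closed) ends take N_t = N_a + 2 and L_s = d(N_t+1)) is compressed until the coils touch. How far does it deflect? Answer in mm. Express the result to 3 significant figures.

259 mm

N_t = 23; L_s = 9.3·24 = 223.2 mm
δ_solid = L₀ − L_s = 482 − 223.2 = 258.8 mm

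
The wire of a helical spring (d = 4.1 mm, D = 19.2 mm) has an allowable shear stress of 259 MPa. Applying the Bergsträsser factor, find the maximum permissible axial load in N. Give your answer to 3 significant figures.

277 N

C = D/d = 19.2/4.1 = 4.6829
K_B = (4C+2)/(4C−3) = 20.732/15.732 = 1.3178
τ_max = K·8FD/(πd³) → F_max = τ_allow·πd³/(8DK)
F_max = 259·π·4.1³/(8·19.2·1.3178) = 56079/202.42 = 277.05 N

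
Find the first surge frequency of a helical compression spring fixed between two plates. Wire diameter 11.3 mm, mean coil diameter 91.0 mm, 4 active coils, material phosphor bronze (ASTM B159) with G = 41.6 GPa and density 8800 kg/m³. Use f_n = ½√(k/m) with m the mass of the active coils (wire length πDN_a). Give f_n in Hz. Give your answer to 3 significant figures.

k = Gd⁴/(8D³N_a) = (41.6×10³)(11.3⁴)/(8·91.0³·4) = 28.128 N/mm = 28128 N/m
Wire length L = πDN_a = π·91.0·4 = 1143.5 mm
m = ρ·(πd²/4)·L = 8800 × 100.29×10⁻⁶ m² × 1.1435 m = 1.0092 kg
f_n = ½√(k/m) = 0.5·√(28128/1.0092) = 0.5·√(27871) = 83.473 Hz

83.5 Hz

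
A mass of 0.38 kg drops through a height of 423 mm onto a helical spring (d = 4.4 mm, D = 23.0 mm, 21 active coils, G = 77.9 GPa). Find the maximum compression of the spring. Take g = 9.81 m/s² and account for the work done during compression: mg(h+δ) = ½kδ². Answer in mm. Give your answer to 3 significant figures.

k = Gd⁴/(8D³N_a) = (77.9×10³)(4.4⁴)/(8·23.0³·21) = 14.284 N/mm
W = mg = 0.38 × 9.81 = 3.7278 N
½kδ² − Wδ − Wh = 0 → δ = (W + √(W² + 2kWh))/k
δ = (3.7278 + √(13.896 + 45048.3))/14.284 = (3.7278 + 212.28)/14.284 = 15.122 mm

15.1 mm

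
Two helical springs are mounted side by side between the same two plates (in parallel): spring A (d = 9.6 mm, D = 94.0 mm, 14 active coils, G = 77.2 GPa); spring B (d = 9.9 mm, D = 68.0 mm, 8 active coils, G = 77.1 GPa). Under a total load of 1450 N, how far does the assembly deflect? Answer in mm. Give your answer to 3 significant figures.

33.1 mm

k_A = Gd⁴/(8D³N_a) = (77.2×10³)(9.6⁴)/(8·94.0³·14) = 7.0486 N/mm
k_B = Gd⁴/(8D³N_a) = (77.1×10³)(9.9⁴)/(8·68.0³·8) = 36.803 N/mm
Parallel: k_eq = 7.0486 + 36.803 = 43.852 N/mm
δ = F/k_eq = 1450/43.852 = 33.066 mm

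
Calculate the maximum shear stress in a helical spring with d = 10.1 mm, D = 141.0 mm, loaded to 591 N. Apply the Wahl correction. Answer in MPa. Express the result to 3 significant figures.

Spring index C = D/d = 141.0/10.1 = 13.9604
K_W = (4C−1)/(4C−4) + 0.615/C = 54.842/51.842 + 0.0441 = 1.1019
τ₀ = 8FD/(πd³) = 8·591·141.0/(π·10.1³) = 666648/3236.8 = 205.96 MPa
τ_max = K·τ₀ = 1.1019 × 205.96 = 226.95 MPa

227 MPa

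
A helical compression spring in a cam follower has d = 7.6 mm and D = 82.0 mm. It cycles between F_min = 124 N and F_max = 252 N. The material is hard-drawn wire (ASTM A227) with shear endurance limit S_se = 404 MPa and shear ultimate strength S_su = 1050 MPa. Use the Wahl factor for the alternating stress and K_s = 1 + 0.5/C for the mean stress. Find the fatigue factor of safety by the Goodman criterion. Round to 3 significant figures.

C = D/d = 82.0/7.6 = 10.7895; K_W = (4C−1)/(4C−4)+0.615/C = 1.1336; K_s = 1+0.5/C = 1.0463
F_a = (F_max−F_min)/2 = 64 N; F_m = (F_max+F_min)/2 = 188 N
τ_a = K_W·8F_aD/(πd³) = 1.1336 × 30.443 = 34.511 MPa
τ_m = K_s·8F_mD/(πd³) = 1.0463 × 89.427 = 93.572 MPa
Goodman: 1/n_f = τ_a/S_se + τ_m/S_su = 34.511/404 + 93.572/1050 = 0.08542 + 0.08912 = 0.17454
n_f = 1/0.17454 = 5.729

5.73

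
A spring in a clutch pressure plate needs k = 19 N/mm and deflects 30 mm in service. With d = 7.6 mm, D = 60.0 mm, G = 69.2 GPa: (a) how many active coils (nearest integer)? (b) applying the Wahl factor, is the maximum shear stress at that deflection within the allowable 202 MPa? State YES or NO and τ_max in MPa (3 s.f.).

N_a = Gd⁴/(8D³k) = (69.2×10³)(7.6⁴)/(8·60.0³·19) = 7.032 → N_a = 7
Actual rate k = Gd⁴/(8D³·7) = 19.086 N/mm
Working load F = kδ = 19.086·30 = 572.58 N
C = 60.0/7.6 = 7.8947; K_W = (4C−1)/(4C−4)+0.615/C = 1.1867
τ_max = K_W·8FD/(πd³) = 1.1867·199.29 = 236.5 MPa
τ_max > 202 MPa → exceeds allowable

(a) 7 coils; (b) NO, τ_max = 236 MPa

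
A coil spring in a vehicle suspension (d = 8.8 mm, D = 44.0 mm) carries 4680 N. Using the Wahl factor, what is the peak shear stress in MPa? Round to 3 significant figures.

Spring index C = D/d = 44.0/8.8 = 5.0000
K_W = (4C−1)/(4C−4) + 0.615/C = 19.000/16.000 + 0.1230 = 1.3105
τ₀ = 8FD/(πd³) = 8·4680·44.0/(π·8.8³) = 1.64736e+06/2140.9 = 769.47 MPa
τ_max = K·τ₀ = 1.3105 × 769.47 = 1008.4 MPa

1010 MPa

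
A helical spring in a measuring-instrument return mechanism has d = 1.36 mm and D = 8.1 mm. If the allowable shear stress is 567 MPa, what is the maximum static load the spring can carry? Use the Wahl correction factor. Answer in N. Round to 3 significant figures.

C = D/d = 8.1/1.36 = 5.9559
K_W = (4C−1)/(4C−4) + 0.615/C = 22.824/19.824 + 0.1033 = 1.2546
τ_max = K·8FD/(πd³) → F_max = τ_allow·πd³/(8DK)
F_max = 567·π·1.36³/(8·8.1·1.2546) = 4480.7/81.298 = 55.115 N

55.1 N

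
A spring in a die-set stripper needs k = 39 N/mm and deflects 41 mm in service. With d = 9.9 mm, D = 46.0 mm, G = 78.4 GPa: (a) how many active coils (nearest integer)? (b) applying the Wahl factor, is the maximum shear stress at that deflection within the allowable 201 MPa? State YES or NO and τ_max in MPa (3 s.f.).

N_a = Gd⁴/(8D³k) = (78.4×10³)(9.9⁴)/(8·46.0³·39) = 24.8 → N_a = 25
Actual rate k = Gd⁴/(8D³·25) = 38.686 N/mm
Working load F = kδ = 38.686·41 = 1586.1 N
C = 46.0/9.9 = 4.6465; K_W = (4C−1)/(4C−4)+0.615/C = 1.3380
τ_max = K_W·8FD/(πd³) = 1.3380·191.48 = 256.21 MPa
τ_max > 201 MPa → exceeds allowable

(a) 25 coils; (b) NO, τ_max = 256 MPa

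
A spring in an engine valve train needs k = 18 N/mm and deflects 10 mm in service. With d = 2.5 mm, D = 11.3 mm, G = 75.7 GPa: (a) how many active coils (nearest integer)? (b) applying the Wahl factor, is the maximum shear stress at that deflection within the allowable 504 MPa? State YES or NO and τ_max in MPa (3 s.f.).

N_a = Gd⁴/(8D³k) = (75.7×10³)(2.5⁴)/(8·11.3³·18) = 14.23 → N_a = 14
Actual rate k = Gd⁴/(8D³·14) = 18.298 N/mm
Working load F = kδ = 18.298·10 = 182.98 N
C = 11.3/2.5 = 4.5200; K_W = (4C−1)/(4C−4)+0.615/C = 1.3491
τ_max = K_W·8FD/(πd³) = 1.3491·336.98 = 454.63 MPa
τ_max ≤ 504 MPa → acceptable

(a) 14 coils; (b) YES, τ_max = 455 MPa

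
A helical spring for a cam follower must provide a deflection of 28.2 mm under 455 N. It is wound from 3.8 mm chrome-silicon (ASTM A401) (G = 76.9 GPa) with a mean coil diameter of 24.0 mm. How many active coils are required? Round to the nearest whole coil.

9

Required rate k = F/δ = 455/28.2 = 16.135 N/mm
N_a = Gd⁴/(8D³k) = (76.9×10³ × 3.8⁴)/(8 × 24.0³ × 16.135)
    = 1.60347e+07 / 1.78437e+06 = 8.986 → 9 coils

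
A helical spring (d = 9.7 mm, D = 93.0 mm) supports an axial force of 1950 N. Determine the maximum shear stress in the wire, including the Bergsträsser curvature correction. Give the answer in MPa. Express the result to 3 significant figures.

Spring index C = D/d = 93.0/9.7 = 9.5876
K_B = (4C+2)/(4C−3) = 40.351/35.351 = 1.1414
τ₀ = 8FD/(πd³) = 8·1950·93.0/(π·9.7³) = 1.4508e+06/2867.2 = 505.99 MPa
τ_max = K·τ₀ = 1.1414 × 505.99 = 577.56 MPa

578 MPa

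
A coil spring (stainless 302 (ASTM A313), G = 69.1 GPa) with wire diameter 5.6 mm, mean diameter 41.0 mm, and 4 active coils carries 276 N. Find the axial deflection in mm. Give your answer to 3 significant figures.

8.96 mm

k = Gd⁴/(8D³N_a) = (69.1×10³)(5.6⁴)/(8·41.0³·4) = 30.813 N/mm
δ = F/k = 276 / 30.813 = 8.9574 mm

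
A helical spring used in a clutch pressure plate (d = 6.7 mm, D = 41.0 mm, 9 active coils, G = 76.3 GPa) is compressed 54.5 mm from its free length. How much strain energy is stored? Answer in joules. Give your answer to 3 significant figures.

46.0 J

k = Gd⁴/(8D³N_a) = (76.3×10³)(6.7⁴)/(8·41.0³·9) = 30.984 N/mm
U = ½kδ² = 0.5 × 30.984 × 54.5² = 46015 N·mm = 46.015 J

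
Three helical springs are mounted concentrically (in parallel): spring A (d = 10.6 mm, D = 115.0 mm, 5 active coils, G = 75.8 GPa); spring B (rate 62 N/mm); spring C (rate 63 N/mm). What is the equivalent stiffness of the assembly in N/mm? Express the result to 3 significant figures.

141 N/mm

k_A = Gd⁴/(8D³N_a) = (75.8×10³)(10.6⁴)/(8·115.0³·5) = 15.73 N/mm
Parallel: k_eq = 15.73 + 62 + 63 = 140.73 N/mm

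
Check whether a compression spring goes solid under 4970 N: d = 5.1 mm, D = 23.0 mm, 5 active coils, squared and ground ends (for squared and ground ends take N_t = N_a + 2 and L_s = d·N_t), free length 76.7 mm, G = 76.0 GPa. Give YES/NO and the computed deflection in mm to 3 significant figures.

k = Gd⁴/(8D³N_a) = (76.0×10³)(5.1⁴)/(8·23.0³·5) = 105.65 N/mm
N_t = 7; L_s = 5.1·7 = 35.7 mm; δ_solid = L₀ − L_s = 76.7 − 35.7 = 41 mm
δ = F/k = 4970/105.65 = 47.044 mm
δ ≥ δ_solid → spring goes solid

YES, δ = 47.0 mm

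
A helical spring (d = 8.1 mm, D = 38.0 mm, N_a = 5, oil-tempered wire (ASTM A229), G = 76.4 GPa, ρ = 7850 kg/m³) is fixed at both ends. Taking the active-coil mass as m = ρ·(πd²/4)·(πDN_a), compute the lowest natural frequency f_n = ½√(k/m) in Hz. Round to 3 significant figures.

394 Hz

k = Gd⁴/(8D³N_a) = (76.4×10³)(8.1⁴)/(8·38.0³·5) = 149.84 N/mm = 1.4984e+05 N/m
Wire length L = πDN_a = π·38.0·5 = 596.9 mm
m = ρ·(πd²/4)·L = 7850 × 51.53×10⁻⁶ m² × 0.5969 m = 0.24145 kg
f_n = ½√(k/m) = 0.5·√(1.4984e+05/0.24145) = 0.5·√(6.2057e+05) = 393.88 Hz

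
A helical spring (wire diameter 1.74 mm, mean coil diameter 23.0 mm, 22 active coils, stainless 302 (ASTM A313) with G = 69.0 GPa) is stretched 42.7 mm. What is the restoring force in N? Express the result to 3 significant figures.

12.6 N

k = Gd⁴/(8D³N_a) = (69.0×10³)(1.74⁴)/(8·23.0³·22) = 0.29536 N/mm
F = k·δ = 0.29536 × 42.7 = 12.612 N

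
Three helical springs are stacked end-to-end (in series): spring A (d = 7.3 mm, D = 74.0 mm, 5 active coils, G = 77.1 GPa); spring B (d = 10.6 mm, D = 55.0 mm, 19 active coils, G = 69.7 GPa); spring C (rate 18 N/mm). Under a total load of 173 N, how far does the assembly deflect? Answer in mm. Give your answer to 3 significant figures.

27.4 mm

k_A = Gd⁴/(8D³N_a) = (77.1×10³)(7.3⁴)/(8·74.0³·5) = 13.508 N/mm
k_B = Gd⁴/(8D³N_a) = (69.7×10³)(10.6⁴)/(8·55.0³·19) = 34.796 N/mm
Series: 1/k_eq = 1/13.508 + 1/34.796 + 1/18 = 0.15833; k_eq = 6.3161 N/mm
δ = F/k_eq = 173/6.3161 = 27.39 mm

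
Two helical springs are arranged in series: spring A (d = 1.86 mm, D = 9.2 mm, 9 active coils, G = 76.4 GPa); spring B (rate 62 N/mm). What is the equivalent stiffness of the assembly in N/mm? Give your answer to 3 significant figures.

k_A = Gd⁴/(8D³N_a) = (76.4×10³)(1.86⁴)/(8·9.2³·9) = 16.31 N/mm
Series: 1/k_eq = 1/16.31 + 1/62 = 0.077442; k_eq = 12.913 N/mm

12.9 N/mm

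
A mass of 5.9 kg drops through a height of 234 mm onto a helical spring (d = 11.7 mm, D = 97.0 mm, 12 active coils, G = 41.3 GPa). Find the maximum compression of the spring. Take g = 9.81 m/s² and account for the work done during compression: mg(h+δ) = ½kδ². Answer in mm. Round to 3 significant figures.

62.3 mm

k = Gd⁴/(8D³N_a) = (41.3×10³)(11.7⁴)/(8·97.0³·12) = 8.833 N/mm
W = mg = 5.9 × 9.81 = 57.879 N
½kδ² − Wδ − Wh = 0 → δ = (W + √(W² + 2kWh))/k
δ = (57.879 + √(3350 + 239262))/8.833 = (57.879 + 492.56)/8.833 = 62.316 mm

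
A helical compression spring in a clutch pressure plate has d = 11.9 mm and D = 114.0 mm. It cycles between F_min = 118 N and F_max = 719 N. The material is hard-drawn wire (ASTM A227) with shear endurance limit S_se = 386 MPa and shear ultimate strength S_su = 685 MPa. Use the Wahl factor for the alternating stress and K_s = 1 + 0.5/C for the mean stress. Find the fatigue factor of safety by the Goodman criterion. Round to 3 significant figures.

3.77

C = D/d = 114.0/11.9 = 9.5798; K_W = (4C−1)/(4C−4)+0.615/C = 1.1516; K_s = 1+0.5/C = 1.0522
F_a = (F_max−F_min)/2 = 300.5 N; F_m = (F_max+F_min)/2 = 418.5 N
τ_a = K_W·8F_aD/(πd³) = 1.1516 × 51.766 = 59.615 MPa
τ_m = K_s·8F_mD/(πd³) = 1.0522 × 72.094 = 75.857 MPa
Goodman: 1/n_f = τ_a/S_se + τ_m/S_su = 59.615/386 + 75.857/685 = 0.15444 + 0.11074 = 0.26518
n_f = 1/0.26518 = 3.771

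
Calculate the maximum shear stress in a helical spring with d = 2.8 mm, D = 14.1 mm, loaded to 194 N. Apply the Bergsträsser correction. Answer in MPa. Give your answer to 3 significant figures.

Spring index C = D/d = 14.1/2.8 = 5.0357
K_B = (4C+2)/(4C−3) = 22.143/17.143 = 1.2917
τ₀ = 8FD/(πd³) = 8·194·14.1/(π·2.8³) = 21883.2/68.964 = 317.31 MPa
τ_max = K·τ₀ = 1.2917 × 317.31 = 409.86 MPa

410 MPa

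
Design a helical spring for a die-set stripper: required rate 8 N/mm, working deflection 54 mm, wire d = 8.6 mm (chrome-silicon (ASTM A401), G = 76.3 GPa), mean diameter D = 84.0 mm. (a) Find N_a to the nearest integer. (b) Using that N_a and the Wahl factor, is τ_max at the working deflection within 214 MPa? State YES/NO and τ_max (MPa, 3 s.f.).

(a) 11 coils; (b) YES, τ_max = 167 MPa

N_a = Gd⁴/(8D³k) = (76.3×10³)(8.6⁴)/(8·84.0³·8) = 11 → N_a = 11
Actual rate k = Gd⁴/(8D³·11) = 8.002 N/mm
Working load F = kδ = 8.002·54 = 432.11 N
C = 84.0/8.6 = 9.7674; K_W = (4C−1)/(4C−4)+0.615/C = 1.1485
τ_max = K_W·8FD/(πd³) = 1.1485·145.32 = 166.9 MPa
τ_max ≤ 214 MPa → acceptable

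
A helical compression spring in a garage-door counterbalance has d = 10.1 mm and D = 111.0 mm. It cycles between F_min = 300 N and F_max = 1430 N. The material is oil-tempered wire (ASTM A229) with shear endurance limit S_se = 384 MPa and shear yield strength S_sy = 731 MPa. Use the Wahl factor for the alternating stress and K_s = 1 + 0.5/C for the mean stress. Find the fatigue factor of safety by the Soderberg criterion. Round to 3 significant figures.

1.26

C = D/d = 111.0/10.1 = 10.9901; K_W = (4C−1)/(4C−4)+0.615/C = 1.1310; K_s = 1+0.5/C = 1.0455
F_a = (F_max−F_min)/2 = 565 N; F_m = (F_max+F_min)/2 = 865 N
τ_a = K_W·8F_aD/(πd³) = 1.1310 × 155.01 = 175.32 MPa
τ_m = K_s·8F_mD/(πd³) = 1.0455 × 237.31 = 248.11 MPa
Soderberg: 1/n_f = τ_a/S_se + τ_m/S_sy = 175.32/384 + 248.11/731 = 0.45655 + 0.33941 = 0.79596
n_f = 1/0.79596 = 1.256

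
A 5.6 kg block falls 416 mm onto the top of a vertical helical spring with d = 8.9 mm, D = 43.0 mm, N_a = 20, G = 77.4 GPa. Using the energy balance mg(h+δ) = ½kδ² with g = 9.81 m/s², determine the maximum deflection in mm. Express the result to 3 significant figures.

36.1 mm

k = Gd⁴/(8D³N_a) = (77.4×10³)(8.9⁴)/(8·43.0³·20) = 38.175 N/mm
W = mg = 5.6 × 9.81 = 54.936 N
½kδ² − Wδ − Wh = 0 → δ = (W + √(W² + 2kWh))/k
δ = (54.936 + √(3018 + 1.74484e+06))/38.175 = (54.936 + 1322.1)/38.175 = 36.071 mm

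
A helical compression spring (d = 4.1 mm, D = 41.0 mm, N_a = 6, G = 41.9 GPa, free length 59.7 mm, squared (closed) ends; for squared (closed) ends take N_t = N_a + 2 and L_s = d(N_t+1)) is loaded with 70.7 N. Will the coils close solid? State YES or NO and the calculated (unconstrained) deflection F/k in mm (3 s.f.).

k = Gd⁴/(8D³N_a) = (41.9×10³)(4.1⁴)/(8·41.0³·6) = 3.579 N/mm
N_t = 8; L_s = 4.1·9 = 36.9 mm; δ_solid = L₀ − L_s = 59.7 − 36.9 = 22.8 mm
δ = F/k = 70.7/3.579 = 19.754 mm
δ < δ_solid → spring does not go solid

NO, δ = 19.8 mm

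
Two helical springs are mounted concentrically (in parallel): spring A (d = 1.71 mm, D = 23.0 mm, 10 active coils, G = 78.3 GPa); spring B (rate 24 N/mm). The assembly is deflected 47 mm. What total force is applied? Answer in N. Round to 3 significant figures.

k_A = Gd⁴/(8D³N_a) = (78.3×10³)(1.71⁴)/(8·23.0³·10) = 0.68782 N/mm
Parallel: k_eq = 0.68782 + 24 = 24.688 N/mm
F = k_eq·δ = 24.688·47 = 1160.3 N

1160 N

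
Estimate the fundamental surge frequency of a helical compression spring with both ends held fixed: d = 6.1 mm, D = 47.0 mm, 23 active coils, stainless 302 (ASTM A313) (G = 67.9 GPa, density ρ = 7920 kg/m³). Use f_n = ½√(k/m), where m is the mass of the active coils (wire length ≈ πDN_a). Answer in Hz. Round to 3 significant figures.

39.6 Hz

k = Gd⁴/(8D³N_a) = (67.9×10³)(6.1⁴)/(8·47.0³·23) = 4.9213 N/mm = 4921.3 N/m
Wire length L = πDN_a = π·47.0·23 = 3396.1 mm
m = ρ·(πd²/4)·L = 7920 × 29.225×10⁻⁶ m² × 3.3961 m = 0.78605 kg
f_n = ½√(k/m) = 0.5·√(4921.3/0.78605) = 0.5·√(6260.8) = 39.562 Hz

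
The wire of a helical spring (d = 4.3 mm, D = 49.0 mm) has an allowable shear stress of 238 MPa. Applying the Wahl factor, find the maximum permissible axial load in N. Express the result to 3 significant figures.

135 N

C = D/d = 49.0/4.3 = 11.3953
K_W = (4C−1)/(4C−4) + 0.615/C = 44.581/41.581 + 0.0540 = 1.1261
τ_max = K·8FD/(πd³) → F_max = τ_allow·πd³/(8DK)
F_max = 238·π·4.3³/(8·49.0·1.1261) = 59447/441.44 = 134.67 N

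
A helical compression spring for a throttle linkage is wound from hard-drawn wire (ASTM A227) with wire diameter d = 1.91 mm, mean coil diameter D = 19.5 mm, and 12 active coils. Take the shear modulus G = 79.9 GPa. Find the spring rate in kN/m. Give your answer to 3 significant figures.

k = Gd⁴/(8D³N_a) = (79.9×10³ × 1.91⁴) / (8 × 19.5³ × 12)
  = 1.06336e+06 / 711828 = 1.4938 N/mm

1.49 kN/m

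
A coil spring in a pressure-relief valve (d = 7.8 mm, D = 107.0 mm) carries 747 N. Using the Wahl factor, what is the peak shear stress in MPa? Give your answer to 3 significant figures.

473 MPa

Spring index C = D/d = 107.0/7.8 = 13.7179
K_W = (4C−1)/(4C−4) + 0.615/C = 53.872/50.872 + 0.0448 = 1.1038
τ₀ = 8FD/(πd³) = 8·747·107.0/(π·7.8³) = 639432/1490.8 = 428.9 MPa
τ_max = K·τ₀ = 1.1038 × 428.9 = 473.43 MPa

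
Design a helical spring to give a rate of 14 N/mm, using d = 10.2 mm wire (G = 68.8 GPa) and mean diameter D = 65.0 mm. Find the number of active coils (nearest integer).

N_a = Gd⁴/(8D³k) = (68.8×10³ × 10.2⁴)/(8 × 65.0³ × 14)
    = 7.44713e+08 / 3.0758e+07 = 24.21 → 24 coils

24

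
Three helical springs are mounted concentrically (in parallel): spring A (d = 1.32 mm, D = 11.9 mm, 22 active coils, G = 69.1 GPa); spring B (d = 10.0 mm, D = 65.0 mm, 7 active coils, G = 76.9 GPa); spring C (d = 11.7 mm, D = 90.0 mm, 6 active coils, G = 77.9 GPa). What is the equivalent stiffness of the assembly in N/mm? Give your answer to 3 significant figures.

k_A = Gd⁴/(8D³N_a) = (69.1×10³)(1.32⁴)/(8·11.9³·22) = 0.70733 N/mm
k_B = Gd⁴/(8D³N_a) = (76.9×10³)(10.0⁴)/(8·65.0³·7) = 50.003 N/mm
k_C = Gd⁴/(8D³N_a) = (77.9×10³)(11.7⁴)/(8·90.0³·6) = 41.717 N/mm
Parallel: k_eq = 0.70733 + 50.003 + 41.717 = 92.427 N/mm

92.4 N/mm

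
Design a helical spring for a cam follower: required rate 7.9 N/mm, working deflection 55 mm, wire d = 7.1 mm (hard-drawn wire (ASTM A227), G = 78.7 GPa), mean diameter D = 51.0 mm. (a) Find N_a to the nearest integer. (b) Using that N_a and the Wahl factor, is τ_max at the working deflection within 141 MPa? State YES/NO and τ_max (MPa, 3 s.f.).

N_a = Gd⁴/(8D³k) = (78.7×10³)(7.1⁴)/(8·51.0³·7.9) = 23.86 → N_a = 24
Actual rate k = Gd⁴/(8D³·24) = 7.8523 N/mm
Working load F = kδ = 7.8523·55 = 431.88 N
C = 51.0/7.1 = 7.1831; K_W = (4C−1)/(4C−4)+0.615/C = 1.2069
τ_max = K_W·8FD/(πd³) = 1.2069·156.71 = 189.13 MPa
τ_max > 141 MPa → exceeds allowable

(a) 24 coils; (b) NO, τ_max = 189 MPa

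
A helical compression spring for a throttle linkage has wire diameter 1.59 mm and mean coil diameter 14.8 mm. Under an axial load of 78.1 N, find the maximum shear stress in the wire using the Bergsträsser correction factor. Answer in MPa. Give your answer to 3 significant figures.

839 MPa

Spring index C = D/d = 14.8/1.59 = 9.3082
K_B = (4C+2)/(4C−3) = 39.233/34.233 = 1.1461
τ₀ = 8FD/(πd³) = 8·78.1·14.8/(π·1.59³) = 9247.04/12.628 = 732.25 MPa
τ_max = K·τ₀ = 1.1461 × 732.25 = 839.21 MPa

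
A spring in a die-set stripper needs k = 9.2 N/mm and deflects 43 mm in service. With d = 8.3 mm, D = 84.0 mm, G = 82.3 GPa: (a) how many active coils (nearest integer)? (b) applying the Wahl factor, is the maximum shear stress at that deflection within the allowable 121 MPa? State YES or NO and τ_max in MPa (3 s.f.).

(a) 9 coils; (b) NO, τ_max = 168 MPa

N_a = Gd⁴/(8D³k) = (82.3×10³)(8.3⁴)/(8·84.0³·9.2) = 8.954 → N_a = 9
Actual rate k = Gd⁴/(8D³·9) = 9.1525 N/mm
Working load F = kδ = 9.1525·43 = 393.56 N
C = 84.0/8.3 = 10.1205; K_W = (4C−1)/(4C−4)+0.615/C = 1.1430
τ_max = K_W·8FD/(πd³) = 1.1430·147.23 = 168.28 MPa
τ_max > 121 MPa → exceeds allowable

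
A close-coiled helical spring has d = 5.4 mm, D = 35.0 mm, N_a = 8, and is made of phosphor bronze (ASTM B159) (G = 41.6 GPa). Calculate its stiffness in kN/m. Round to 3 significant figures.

k = Gd⁴/(8D³N_a) = (41.6×10³ × 5.4⁴) / (8 × 35.0³ × 8)
  = 3.53727e+07 / 2.744e+06 = 12.891 N/mm

12.9 kN/m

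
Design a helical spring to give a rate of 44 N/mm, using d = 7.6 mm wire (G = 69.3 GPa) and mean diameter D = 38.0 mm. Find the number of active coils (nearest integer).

12

N_a = Gd⁴/(8D³k) = (69.3×10³ × 7.6⁴)/(8 × 38.0³ × 44)
    = 2.312e+08 / 1.93149e+07 = 11.97 → 12 coils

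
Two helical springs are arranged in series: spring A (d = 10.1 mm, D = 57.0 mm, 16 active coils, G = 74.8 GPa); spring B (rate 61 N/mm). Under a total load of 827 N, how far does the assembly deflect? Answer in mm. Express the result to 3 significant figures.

38.7 mm

k_A = Gd⁴/(8D³N_a) = (74.8×10³)(10.1⁴)/(8·57.0³·16) = 32.836 N/mm
Series: 1/k_eq = 1/32.836 + 1/61 = 0.046848; k_eq = 21.346 N/mm
δ = F/k_eq = 827/21.346 = 38.743 mm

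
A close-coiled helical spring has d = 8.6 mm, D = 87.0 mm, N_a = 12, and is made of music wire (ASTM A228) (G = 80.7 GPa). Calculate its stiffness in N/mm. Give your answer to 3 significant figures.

6.98 N/mm

k = Gd⁴/(8D³N_a) = (80.7×10³ × 8.6⁴) / (8 × 87.0³ × 12)
  = 4.41436e+08 / 6.32163e+07 = 6.9829 N/mm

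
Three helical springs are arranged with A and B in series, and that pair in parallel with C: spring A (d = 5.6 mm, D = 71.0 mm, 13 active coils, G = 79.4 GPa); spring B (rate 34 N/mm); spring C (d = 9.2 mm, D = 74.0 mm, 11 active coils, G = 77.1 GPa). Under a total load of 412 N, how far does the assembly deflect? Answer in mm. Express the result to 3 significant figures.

23.6 mm

k_A = Gd⁴/(8D³N_a) = (79.4×10³)(5.6⁴)/(8·71.0³·13) = 2.0978 N/mm
k_C = Gd⁴/(8D³N_a) = (77.1×10³)(9.2⁴)/(8·74.0³·11) = 15.489 N/mm
Springs A,B series: k_AB = 1/(1/2.0978+1/34) = 1.9759 N/mm; parallel with C: k_eq = 1.9759+15.489 = 17.465 N/mm
δ = F/k_eq = 412/17.465 = 23.59 mm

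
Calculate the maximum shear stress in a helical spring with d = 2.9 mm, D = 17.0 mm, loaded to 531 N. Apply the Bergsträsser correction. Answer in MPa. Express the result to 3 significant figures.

1170 MPa

Spring index C = D/d = 17.0/2.9 = 5.8621
K_B = (4C+2)/(4C−3) = 25.448/20.448 = 1.2445
τ₀ = 8FD/(πd³) = 8·531·17.0/(π·2.9³) = 72216/76.62 = 942.52 MPa
τ_max = K·τ₀ = 1.2445 × 942.52 = 1173 MPa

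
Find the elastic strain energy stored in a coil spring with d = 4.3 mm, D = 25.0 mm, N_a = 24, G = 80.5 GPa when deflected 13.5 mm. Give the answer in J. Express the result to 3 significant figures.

0.836 J

k = Gd⁴/(8D³N_a) = (80.5×10³)(4.3⁴)/(8·25.0³·24) = 9.1738 N/mm
U = ½kδ² = 0.5 × 9.1738 × 13.5² = 835.96 N·mm = 0.83596 J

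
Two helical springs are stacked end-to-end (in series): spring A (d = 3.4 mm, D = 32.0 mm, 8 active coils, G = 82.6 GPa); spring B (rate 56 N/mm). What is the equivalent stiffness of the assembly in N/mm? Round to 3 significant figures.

4.81 N/mm

k_A = Gd⁴/(8D³N_a) = (82.6×10³)(3.4⁴)/(8·32.0³·8) = 5.2634 N/mm
Series: 1/k_eq = 1/5.2634 + 1/56 = 0.20785; k_eq = 4.8112 N/mm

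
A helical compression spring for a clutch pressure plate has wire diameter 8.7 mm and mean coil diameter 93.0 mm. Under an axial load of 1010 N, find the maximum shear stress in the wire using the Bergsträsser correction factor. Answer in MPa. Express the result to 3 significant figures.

Spring index C = D/d = 93.0/8.7 = 10.6897
K_B = (4C+2)/(4C−3) = 44.759/39.759 = 1.1258
τ₀ = 8FD/(πd³) = 8·1010·93.0/(π·8.7³) = 751440/2068.7 = 363.23 MPa
τ_max = K·τ₀ = 1.1258 × 363.23 = 408.91 MPa

409 MPa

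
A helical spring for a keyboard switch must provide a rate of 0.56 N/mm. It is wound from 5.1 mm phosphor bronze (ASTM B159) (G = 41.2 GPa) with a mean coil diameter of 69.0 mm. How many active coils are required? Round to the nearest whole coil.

19

N_a = Gd⁴/(8D³k) = (41.2×10³ × 5.1⁴)/(8 × 69.0³ × 0.56)
    = 2.78726e+07 / 1.47172e+06 = 18.94 → 19 coils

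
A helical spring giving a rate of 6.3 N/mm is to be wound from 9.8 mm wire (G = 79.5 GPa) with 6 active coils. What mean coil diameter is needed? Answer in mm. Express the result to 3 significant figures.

134 mm

D = (Gd⁴/(8N_a·k))^(1/3) = (79.5×10³·9.8⁴/(8·6·6.3))^(1/3)
  = (2.42488e+06)^(1/3) = 134.3476 mm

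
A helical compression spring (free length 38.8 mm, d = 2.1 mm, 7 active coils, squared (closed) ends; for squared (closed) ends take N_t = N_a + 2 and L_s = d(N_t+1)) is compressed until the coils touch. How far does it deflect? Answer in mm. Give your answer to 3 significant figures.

17.8 mm

N_t = 9; L_s = 2.1·10 = 21 mm
δ_solid = L₀ − L_s = 38.8 − 21 = 17.8 mm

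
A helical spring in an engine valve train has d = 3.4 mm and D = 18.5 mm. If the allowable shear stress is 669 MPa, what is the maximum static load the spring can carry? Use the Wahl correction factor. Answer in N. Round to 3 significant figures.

C = D/d = 18.5/3.4 = 5.4412
K_W = (4C−1)/(4C−4) + 0.615/C = 20.765/17.765 + 0.1130 = 1.2819
τ_max = K·8FD/(πd³) → F_max = τ_allow·πd³/(8DK)
F_max = 669·π·3.4³/(8·18.5·1.2819) = 82606/189.72 = 435.41 N

435 N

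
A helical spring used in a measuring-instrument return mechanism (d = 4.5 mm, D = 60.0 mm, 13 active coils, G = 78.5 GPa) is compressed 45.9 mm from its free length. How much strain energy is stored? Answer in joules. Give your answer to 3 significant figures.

1.51 J

k = Gd⁴/(8D³N_a) = (78.5×10³)(4.5⁴)/(8·60.0³·13) = 1.433 N/mm
U = ½kδ² = 0.5 × 1.433 × 45.9² = 1509.5 N·mm = 1.5095 J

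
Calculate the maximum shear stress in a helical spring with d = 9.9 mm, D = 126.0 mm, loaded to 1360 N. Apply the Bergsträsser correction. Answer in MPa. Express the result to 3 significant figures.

Spring index C = D/d = 126.0/9.9 = 12.7273
K_B = (4C+2)/(4C−3) = 52.909/47.909 = 1.1044
τ₀ = 8FD/(πd³) = 8·1360·126.0/(π·9.9³) = 1.37088e+06/3048.3 = 449.72 MPa
τ_max = K·τ₀ = 1.1044 × 449.72 = 496.66 MPa

497 MPa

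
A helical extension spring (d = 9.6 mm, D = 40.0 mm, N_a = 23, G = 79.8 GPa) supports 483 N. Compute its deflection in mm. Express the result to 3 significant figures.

8.39 mm

k = Gd⁴/(8D³N_a) = (79.8×10³)(9.6⁴)/(8·40.0³·23) = 57.556 N/mm
δ = F/k = 483 / 57.556 = 8.3918 mm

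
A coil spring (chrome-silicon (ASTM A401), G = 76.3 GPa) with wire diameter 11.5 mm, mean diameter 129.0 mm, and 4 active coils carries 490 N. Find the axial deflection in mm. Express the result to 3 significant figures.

25.2 mm

k = Gd⁴/(8D³N_a) = (76.3×10³)(11.5⁴)/(8·129.0³·4) = 19.427 N/mm
δ = F/k = 490 / 19.427 = 25.223 mm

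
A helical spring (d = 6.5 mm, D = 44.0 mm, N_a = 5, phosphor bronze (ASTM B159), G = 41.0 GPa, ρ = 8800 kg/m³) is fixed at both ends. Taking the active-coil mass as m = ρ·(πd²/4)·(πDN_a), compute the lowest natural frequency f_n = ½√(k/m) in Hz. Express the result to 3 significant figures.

163 Hz

k = Gd⁴/(8D³N_a) = (41.0×10³)(6.5⁴)/(8·44.0³·5) = 21.479 N/mm = 21479 N/m
Wire length L = πDN_a = π·44.0·5 = 691.15 mm
m = ρ·(πd²/4)·L = 8800 × 33.183×10⁻⁶ m² × 0.69115 m = 0.20182 kg
f_n = ½√(k/m) = 0.5·√(21479/0.20182) = 0.5·√(1.0643e+05) = 163.11 Hz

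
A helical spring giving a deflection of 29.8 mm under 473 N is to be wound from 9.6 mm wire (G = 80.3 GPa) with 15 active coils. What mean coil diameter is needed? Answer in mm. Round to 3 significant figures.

71.0 mm

Required rate k = F/δ = 473/29.8 = 15.872 N/mm
D = (Gd⁴/(8N_a·k))^(1/3) = (80.3×10³·9.6⁴/(8·15·15.872))^(1/3)
  = (358075)^(1/3) = 71.0109 mm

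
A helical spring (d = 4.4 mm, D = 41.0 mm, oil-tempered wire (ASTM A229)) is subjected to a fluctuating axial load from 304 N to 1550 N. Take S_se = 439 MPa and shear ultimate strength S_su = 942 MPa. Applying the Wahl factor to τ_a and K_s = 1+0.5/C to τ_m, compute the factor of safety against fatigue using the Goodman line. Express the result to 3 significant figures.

C = D/d = 41.0/4.4 = 9.3182; K_W = (4C−1)/(4C−4)+0.615/C = 1.1562; K_s = 1+0.5/C = 1.0537
F_a = (F_max−F_min)/2 = 623 N; F_m = (F_max+F_min)/2 = 927 N
τ_a = K_W·8F_aD/(πd³) = 1.1562 × 763.58 = 882.82 MPa
τ_m = K_s·8F_mD/(πd³) = 1.0537 × 1136.2 = 1197.1 MPa
Goodman: 1/n_f = τ_a/S_se + τ_m/S_su = 882.82/439 + 1197.1/942 = 2.01099 + 1.27085 = 3.2818
n_f = 1/3.2818 = 0.3047

0.305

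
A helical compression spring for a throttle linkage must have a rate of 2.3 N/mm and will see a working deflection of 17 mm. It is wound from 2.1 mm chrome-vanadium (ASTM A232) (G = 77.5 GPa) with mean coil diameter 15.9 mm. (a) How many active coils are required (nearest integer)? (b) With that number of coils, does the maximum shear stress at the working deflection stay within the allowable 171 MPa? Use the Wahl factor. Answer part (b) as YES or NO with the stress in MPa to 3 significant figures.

N_a = Gd⁴/(8D³k) = (77.5×10³)(2.1⁴)/(8·15.9³·2.3) = 20.38 → N_a = 20
Actual rate k = Gd⁴/(8D³·20) = 2.3435 N/mm
Working load F = kδ = 2.3435·17 = 39.84 N
C = 15.9/2.1 = 7.5714; K_W = (4C−1)/(4C−4)+0.615/C = 1.1954
τ_max = K_W·8FD/(πd³) = 1.1954·174.18 = 208.21 MPa
τ_max > 171 MPa → exceeds allowable

(a) 20 coils; (b) NO, τ_max = 208 MPa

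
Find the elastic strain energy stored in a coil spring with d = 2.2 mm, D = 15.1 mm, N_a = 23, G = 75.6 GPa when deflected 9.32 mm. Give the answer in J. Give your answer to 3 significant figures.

k = Gd⁴/(8D³N_a) = (75.6×10³)(2.2⁴)/(8·15.1³·23) = 2.7955 N/mm
U = ½kδ² = 0.5 × 2.7955 × 9.32² = 121.41 N·mm = 0.12141 J

0.121 J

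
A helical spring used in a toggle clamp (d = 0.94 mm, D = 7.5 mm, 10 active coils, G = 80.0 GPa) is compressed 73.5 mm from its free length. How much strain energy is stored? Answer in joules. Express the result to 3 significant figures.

5.00 J

k = Gd⁴/(8D³N_a) = (80.0×10³)(0.94⁴)/(8·7.5³·10) = 1.8507 N/mm
U = ½kδ² = 0.5 × 1.8507 × 73.5² = 4998.9 N·mm = 4.9989 J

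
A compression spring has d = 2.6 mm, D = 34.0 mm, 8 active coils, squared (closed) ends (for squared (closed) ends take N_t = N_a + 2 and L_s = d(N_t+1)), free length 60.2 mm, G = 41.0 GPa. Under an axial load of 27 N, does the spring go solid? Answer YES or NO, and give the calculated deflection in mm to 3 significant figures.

k = Gd⁴/(8D³N_a) = (41.0×10³)(2.6⁴)/(8·34.0³·8) = 0.74484 N/mm
N_t = 10; L_s = 2.6·11 = 28.6 mm; δ_solid = L₀ − L_s = 60.2 − 28.6 = 31.6 mm
δ = F/k = 27/0.74484 = 36.25 mm
δ ≥ δ_solid → spring goes solid

YES, δ = 36.2 mm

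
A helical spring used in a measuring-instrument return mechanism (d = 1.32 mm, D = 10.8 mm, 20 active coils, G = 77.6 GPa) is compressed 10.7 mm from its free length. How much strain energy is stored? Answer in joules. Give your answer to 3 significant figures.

k = Gd⁴/(8D³N_a) = (77.6×10³)(1.32⁴)/(8·10.8³·20) = 1.1689 N/mm
U = ½kδ² = 0.5 × 1.1689 × 10.7² = 66.912 N·mm = 0.066912 J

0.0669 J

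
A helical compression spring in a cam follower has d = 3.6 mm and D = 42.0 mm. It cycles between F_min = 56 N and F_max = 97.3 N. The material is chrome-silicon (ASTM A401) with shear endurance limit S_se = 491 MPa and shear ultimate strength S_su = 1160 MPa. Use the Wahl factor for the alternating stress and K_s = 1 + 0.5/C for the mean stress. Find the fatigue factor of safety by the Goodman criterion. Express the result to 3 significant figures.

C = D/d = 42.0/3.6 = 11.6667; K_W = (4C−1)/(4C−4)+0.615/C = 1.1230; K_s = 1+0.5/C = 1.0429
F_a = (F_max−F_min)/2 = 20.65 N; F_m = (F_max+F_min)/2 = 76.65 N
τ_a = K_W·8F_aD/(πd³) = 1.1230 × 47.337 = 53.161 MPa
τ_m = K_s·8F_mD/(πd³) = 1.0429 × 175.71 = 183.24 MPa
Goodman: 1/n_f = τ_a/S_se + τ_m/S_su = 53.161/491 + 183.24/1160 = 0.10827 + 0.15797 = 0.26624
n_f = 1/0.26624 = 3.756

3.76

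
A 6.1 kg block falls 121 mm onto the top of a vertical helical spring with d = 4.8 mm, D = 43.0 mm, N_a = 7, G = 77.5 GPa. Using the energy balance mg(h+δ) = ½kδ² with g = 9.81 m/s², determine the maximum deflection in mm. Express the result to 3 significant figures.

k = Gd⁴/(8D³N_a) = (77.5×10³)(4.8⁴)/(8·43.0³·7) = 9.24 N/mm
W = mg = 6.1 × 9.81 = 59.841 N
½kδ² − Wδ − Wh = 0 → δ = (W + √(W² + 2kWh))/k
δ = (59.841 + √(3580.9 + 133810))/9.24 = (59.841 + 370.66)/9.24 = 46.591 mm

46.6 mm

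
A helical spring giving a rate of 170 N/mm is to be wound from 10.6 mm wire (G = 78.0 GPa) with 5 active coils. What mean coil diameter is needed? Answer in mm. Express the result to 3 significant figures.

D = (Gd⁴/(8N_a·k))^(1/3) = (78.0×10³·10.6⁴/(8·5·170))^(1/3)
  = (144814)^(1/3) = 52.5133 mm

52.5 mm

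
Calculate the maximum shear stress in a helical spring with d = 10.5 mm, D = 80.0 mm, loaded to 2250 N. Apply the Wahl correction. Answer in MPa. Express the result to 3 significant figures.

473 MPa

Spring index C = D/d = 80.0/10.5 = 7.6190
K_W = (4C−1)/(4C−4) + 0.615/C = 29.476/26.476 + 0.0807 = 1.1940
τ₀ = 8FD/(πd³) = 8·2250·80.0/(π·10.5³) = 1.44e+06/3636.8 = 395.95 MPa
τ_max = K·τ₀ = 1.1940 × 395.95 = 472.78 MPa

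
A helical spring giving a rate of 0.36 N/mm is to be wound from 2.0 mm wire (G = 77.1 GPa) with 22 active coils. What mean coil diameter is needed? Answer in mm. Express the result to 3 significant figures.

26.9 mm

D = (Gd⁴/(8N_a·k))^(1/3) = (77.1×10³·2.0⁴/(8·22·0.36))^(1/3)
  = (19469.7)^(1/3) = 26.9021 mm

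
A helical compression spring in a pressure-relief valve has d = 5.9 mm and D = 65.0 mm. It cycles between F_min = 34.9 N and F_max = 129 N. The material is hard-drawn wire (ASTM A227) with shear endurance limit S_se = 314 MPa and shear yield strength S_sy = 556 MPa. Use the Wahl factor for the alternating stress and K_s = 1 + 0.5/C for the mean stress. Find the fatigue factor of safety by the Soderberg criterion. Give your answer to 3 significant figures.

C = D/d = 65.0/5.9 = 11.0169; K_W = (4C−1)/(4C−4)+0.615/C = 1.1307; K_s = 1+0.5/C = 1.0454
F_a = (F_max−F_min)/2 = 47.05 N; F_m = (F_max+F_min)/2 = 81.95 N
τ_a = K_W·8F_aD/(πd³) = 1.1307 × 37.919 = 42.875 MPa
τ_m = K_s·8F_mD/(πd³) = 1.0454 × 66.046 = 69.043 MPa
Soderberg: 1/n_f = τ_a/S_se + τ_m/S_sy = 42.875/314 + 69.043/556 = 0.13654 + 0.12418 = 0.26072
n_f = 1/0.26072 = 3.835

3.84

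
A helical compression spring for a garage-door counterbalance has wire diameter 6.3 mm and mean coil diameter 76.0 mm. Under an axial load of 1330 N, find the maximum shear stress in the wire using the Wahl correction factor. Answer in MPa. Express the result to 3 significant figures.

Spring index C = D/d = 76.0/6.3 = 12.0635
K_W = (4C−1)/(4C−4) + 0.615/C = 47.254/44.254 + 0.0510 = 1.1188
τ₀ = 8FD/(πd³) = 8·1330·76.0/(π·6.3³) = 808640/785.55 = 1029.4 MPa
τ_max = K·τ₀ = 1.1188 × 1029.4 = 1151.7 MPa

1150 MPa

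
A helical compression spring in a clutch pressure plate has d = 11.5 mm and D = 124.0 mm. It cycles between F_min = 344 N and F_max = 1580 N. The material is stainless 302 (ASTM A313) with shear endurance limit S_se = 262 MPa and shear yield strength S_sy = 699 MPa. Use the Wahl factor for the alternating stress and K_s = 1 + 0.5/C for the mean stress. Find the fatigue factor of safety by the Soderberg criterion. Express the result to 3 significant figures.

1.17

C = D/d = 124.0/11.5 = 10.7826; K_W = (4C−1)/(4C−4)+0.615/C = 1.1337; K_s = 1+0.5/C = 1.0464
F_a = (F_max−F_min)/2 = 618 N; F_m = (F_max+F_min)/2 = 962 N
τ_a = K_W·8F_aD/(πd³) = 1.1337 × 128.31 = 145.46 MPa
τ_m = K_s·8F_mD/(πd³) = 1.0464 × 199.73 = 208.99 MPa
Soderberg: 1/n_f = τ_a/S_se + τ_m/S_sy = 145.46/262 + 208.99/699 = 0.55521 + 0.29899 = 0.85419
n_f = 1/0.85419 = 1.171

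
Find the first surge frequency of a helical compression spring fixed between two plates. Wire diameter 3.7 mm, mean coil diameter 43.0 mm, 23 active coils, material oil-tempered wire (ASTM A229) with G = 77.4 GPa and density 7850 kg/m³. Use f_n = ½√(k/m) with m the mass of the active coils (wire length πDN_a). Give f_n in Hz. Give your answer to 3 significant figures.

k = Gd⁴/(8D³N_a) = (77.4×10³)(3.7⁴)/(8·43.0³·23) = 0.99157 N/mm = 991.57 N/m
Wire length L = πDN_a = π·43.0·23 = 3107 mm
m = ρ·(πd²/4)·L = 7850 × 10.752×10⁻⁶ m² × 3.107 m = 0.26225 kg
f_n = ½√(k/m) = 0.5·√(991.57/0.26225) = 0.5·√(3781.1) = 30.745 Hz

30.7 Hz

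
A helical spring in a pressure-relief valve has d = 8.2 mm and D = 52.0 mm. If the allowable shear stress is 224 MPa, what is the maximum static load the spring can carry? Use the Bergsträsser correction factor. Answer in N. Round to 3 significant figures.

762 N

C = D/d = 52.0/8.2 = 6.3415
K_B = (4C+2)/(4C−3) = 27.366/22.366 = 1.2236
τ_max = K·8FD/(πd³) → F_max = τ_allow·πd³/(8DK)
F_max = 224·π·8.2³/(8·52.0·1.2236) = 3.8801e+05/509 = 762.29 N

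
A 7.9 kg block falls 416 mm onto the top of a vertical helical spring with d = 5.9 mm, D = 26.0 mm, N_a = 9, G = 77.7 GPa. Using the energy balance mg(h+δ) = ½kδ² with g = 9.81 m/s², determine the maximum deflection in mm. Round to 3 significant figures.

k = Gd⁴/(8D³N_a) = (77.7×10³)(5.9⁴)/(8·26.0³·9) = 74.401 N/mm
W = mg = 7.9 × 9.81 = 77.499 N
½kδ² − Wδ − Wh = 0 → δ = (W + √(W² + 2kWh))/k
δ = (77.499 + √(6006.1 + 4.79729e+06))/74.401 = (77.499 + 2191.6)/74.401 = 30.499 mm

30.5 mm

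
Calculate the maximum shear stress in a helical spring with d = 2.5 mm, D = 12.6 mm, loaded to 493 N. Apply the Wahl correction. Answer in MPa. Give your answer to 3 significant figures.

Spring index C = D/d = 12.6/2.5 = 5.0400
K_W = (4C−1)/(4C−4) + 0.615/C = 19.160/16.160 + 0.1220 = 1.3077
τ₀ = 8FD/(πd³) = 8·493·12.6/(π·2.5³) = 49694.4/49.087 = 1012.4 MPa
τ_max = K·τ₀ = 1.3077 × 1012.4 = 1323.8 MPa

1320 MPa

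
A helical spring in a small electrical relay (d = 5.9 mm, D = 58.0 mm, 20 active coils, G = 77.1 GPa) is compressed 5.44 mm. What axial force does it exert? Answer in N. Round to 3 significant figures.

k = Gd⁴/(8D³N_a) = (77.1×10³)(5.9⁴)/(8·58.0³·20) = 2.9927 N/mm
F = k·δ = 2.9927 × 5.44 = 16.28 N

16.3 N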